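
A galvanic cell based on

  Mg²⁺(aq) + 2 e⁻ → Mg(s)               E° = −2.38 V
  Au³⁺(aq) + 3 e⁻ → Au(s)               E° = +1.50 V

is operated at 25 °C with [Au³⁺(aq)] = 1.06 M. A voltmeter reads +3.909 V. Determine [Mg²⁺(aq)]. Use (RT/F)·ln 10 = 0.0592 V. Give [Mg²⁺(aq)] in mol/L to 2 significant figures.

0.11 M

The Au³⁺/Au couple has the larger reduction potential, so it is the cathode: E°cell = +1.50 − (−2.38) = +3.88 V and n = 6.
Since E = E° − (0.0592/n)·log Q, log Q = n(E° − E)/0.0592 = −2.939.
For 2 Au³⁺(aq) + 3 Mg(s) → 2 Au(s) + 3 Mg²⁺(aq), the reaction quotient is Q = [Mg²⁺(aq)]^3 / [Au³⁺(aq)]^2.
Isolating [Mg²⁺(aq)] in Q = 10^{−2.939} yields log [Mg²⁺(aq)] = −0.963, i.e. 0.11 M.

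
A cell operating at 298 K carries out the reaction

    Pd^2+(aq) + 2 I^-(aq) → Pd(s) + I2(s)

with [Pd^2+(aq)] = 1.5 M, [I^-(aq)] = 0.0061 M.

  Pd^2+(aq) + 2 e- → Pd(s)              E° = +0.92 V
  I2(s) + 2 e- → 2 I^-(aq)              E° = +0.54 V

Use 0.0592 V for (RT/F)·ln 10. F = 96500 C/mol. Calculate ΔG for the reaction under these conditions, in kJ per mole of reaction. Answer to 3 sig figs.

E°cell = +0.92 − (+0.54) = +0.38 V; the balanced reaction transfers n = 2 electrons.
Here Q = 1 / ([Pd^2+(aq)]·[I^-(aq)]^2) = 1.79×10^4 (log Q = 4.253), giving E = +0.38 − (0.0592/2)·(4.253) = +0.2541 V.
ΔG = −nFE = −(2)(96500)(+0.2541) J/mol = −49.0 kJ/mol.

−49.0 kJ/mol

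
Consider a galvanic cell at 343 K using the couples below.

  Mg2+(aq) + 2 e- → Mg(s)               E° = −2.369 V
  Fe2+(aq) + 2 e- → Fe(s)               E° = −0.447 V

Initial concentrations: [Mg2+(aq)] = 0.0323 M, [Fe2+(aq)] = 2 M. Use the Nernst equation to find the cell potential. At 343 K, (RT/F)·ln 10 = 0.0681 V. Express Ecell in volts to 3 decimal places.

Fe²⁺/Fe is reduced (cathode, E° = −0.447 V) and Mg²⁺/Mg is oxidized (anode).
The standard potential is −0.447 − (−2.369) = +1.922 V and the balanced reaction transfers n = 2 electrons.
The balanced reaction is Fe2+(aq) + Mg(s) → Fe(s) + Mg2+(aq), so Q = [Mg2+(aq)] / [Fe2+(aq)] = 0.0162 and log Q = −1.792.
Applying E = E° − (RT ln10/nF)·log Q gives +1.922 − (0.0681/2)(−1.792) = +1.983 V.

+1.983 V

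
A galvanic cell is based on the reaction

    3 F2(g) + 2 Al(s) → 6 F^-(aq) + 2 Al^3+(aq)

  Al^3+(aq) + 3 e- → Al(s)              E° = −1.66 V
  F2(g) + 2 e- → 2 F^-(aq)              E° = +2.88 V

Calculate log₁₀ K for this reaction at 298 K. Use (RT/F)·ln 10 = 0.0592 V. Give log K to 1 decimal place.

log K = 460.1

The F₂/F⁻ couple is reduced (cathode); E°cell = +2.88 − (−1.66) = +4.54 V with n = 6.
At equilibrium E = 0, so log K = nE°cell / 0.0592 = (6)(+4.54) / 0.0592 = 460.1.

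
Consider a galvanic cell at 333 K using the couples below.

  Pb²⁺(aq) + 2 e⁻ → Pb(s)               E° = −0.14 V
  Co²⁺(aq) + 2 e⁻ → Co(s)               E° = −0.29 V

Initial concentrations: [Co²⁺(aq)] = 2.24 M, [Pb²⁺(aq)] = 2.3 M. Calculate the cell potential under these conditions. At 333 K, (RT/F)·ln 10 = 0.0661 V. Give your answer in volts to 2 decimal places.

+0.15 V

Since E°(Pb²⁺/Pb) > E°(Co²⁺/Co), Pb²⁺/Pb serves as the cathode.
E°cell = E°cat − E°an = −0.14 − (−0.29) = +0.15 V; n = 2.
For the overall reaction Pb²⁺(aq) + Co(s) → Pb(s) + Co²⁺(aq), Q = [Co²⁺(aq)] / [Pb²⁺(aq)] = 0.974, giving log Q = −0.011.
Applying E = E° − (RT ln10/nF)·log Q gives +0.15 − (0.0661/2)(−0.011) = +0.15 V.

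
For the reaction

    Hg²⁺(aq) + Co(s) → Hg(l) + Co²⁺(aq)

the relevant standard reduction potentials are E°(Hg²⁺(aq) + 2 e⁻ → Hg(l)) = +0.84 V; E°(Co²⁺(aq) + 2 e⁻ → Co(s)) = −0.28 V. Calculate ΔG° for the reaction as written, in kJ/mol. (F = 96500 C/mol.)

In the reaction as written Hg²⁺(aq) is reduced, so the Hg²⁺/Hg couple is the cathode and Co²⁺/Co is the anode.
E°cell = +0.84 − (−0.28) = +1.12 V; balancing electrons gives n = 2.
ΔG° = −nFE°cell = −(2)(96500)(+1.12) J/mol = −216 kJ/mol.

−216 kJ/mol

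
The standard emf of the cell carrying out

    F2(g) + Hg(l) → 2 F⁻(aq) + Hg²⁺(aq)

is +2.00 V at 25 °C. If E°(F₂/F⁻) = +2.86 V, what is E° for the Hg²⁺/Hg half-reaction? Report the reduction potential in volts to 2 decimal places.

+0.86 V

In the reaction as written the F₂/F⁻ couple is reduced (cathode) and Hg²⁺/Hg is oxidized (anode), so E°cell = E°(F₂/F⁻) − E°(Hg²⁺/Hg).
E°(Hg²⁺/Hg) = E°(cathode) − E°cell = +2.86 − (+2.00) = +0.86 V.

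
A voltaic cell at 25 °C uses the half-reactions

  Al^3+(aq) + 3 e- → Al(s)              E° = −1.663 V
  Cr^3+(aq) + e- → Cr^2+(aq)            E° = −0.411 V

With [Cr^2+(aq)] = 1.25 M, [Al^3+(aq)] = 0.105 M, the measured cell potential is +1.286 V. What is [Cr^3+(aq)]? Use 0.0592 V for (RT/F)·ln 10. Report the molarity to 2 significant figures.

The Cr³⁺/Cr²⁺ couple has the larger reduction potential, so it is the cathode: E°cell = −0.411 − (−1.663) = +1.252 V and n = 3.
Since E = E° − (0.0592/n)·log Q, log Q = n(E° − E)/0.0592 = −1.723.
For 3 Cr^3+(aq) + Al(s) → 3 Cr^2+(aq) + Al^3+(aq), the reaction quotient is Q = ([Cr^2+(aq)]^3·[Al^3+(aq)]) / [Cr^3+(aq)]^3.
Substituting the known concentrations and solving, log [Cr^3+(aq)] = 0.345 and [Cr^3+(aq)] = 2.2 M.

2.2 M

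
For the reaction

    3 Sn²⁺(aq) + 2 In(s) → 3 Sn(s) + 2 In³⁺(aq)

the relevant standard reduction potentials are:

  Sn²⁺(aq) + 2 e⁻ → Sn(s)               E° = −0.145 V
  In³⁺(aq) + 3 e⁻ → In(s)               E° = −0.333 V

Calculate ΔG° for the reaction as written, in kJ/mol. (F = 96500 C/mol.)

In the reaction as written Sn²⁺(aq) is reduced, so the Sn²⁺/Sn couple is the cathode and In³⁺/In is the anode.
E°cell = −0.145 − (−0.333) = +0.188 V; balancing electrons gives n = 6.
ΔG° = −nFE°cell = −(6)(96500)(+0.188) J/mol = −109 kJ/mol.

−109 kJ/mol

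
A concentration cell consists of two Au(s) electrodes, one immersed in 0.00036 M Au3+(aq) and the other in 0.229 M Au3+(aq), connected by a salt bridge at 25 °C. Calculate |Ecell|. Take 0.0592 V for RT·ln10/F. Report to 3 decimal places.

0.055 V

For a concentration cell E°cell = 0, since both electrodes use the same couple.
The compartment with the higher Au3+(aq) concentration (0.229 M) acts as the cathode; ions are reduced there and produced at the dilute (0.00036 M) anode.
With n = 3, Ecell = −(0.0592/3)·log([dilute]/[conc]) = −(0.0592/3)·log(0.00036/0.229) = +0.055 V.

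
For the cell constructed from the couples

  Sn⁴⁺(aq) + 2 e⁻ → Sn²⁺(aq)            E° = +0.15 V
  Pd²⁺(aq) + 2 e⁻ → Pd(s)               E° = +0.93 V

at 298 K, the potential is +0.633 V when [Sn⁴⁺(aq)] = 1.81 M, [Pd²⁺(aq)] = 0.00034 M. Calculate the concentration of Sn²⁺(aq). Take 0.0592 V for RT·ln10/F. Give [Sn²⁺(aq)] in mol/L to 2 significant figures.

With Pd²⁺/Pd at the cathode and Sn⁴⁺/Sn²⁺ at the anode, E°cell = +0.93 − (+0.15) = +0.78 V (n = 2).
Since E = E° − (0.0592/n)·log Q, log Q = n(E° − E)/0.0592 = 4.966.
The balanced reaction is Pd²⁺(aq) + Sn²⁺(aq) → Pd(s) + Sn⁴⁺(aq), so Q = [Sn⁴⁺(aq)] / ([Pd²⁺(aq)]·[Sn²⁺(aq)]).
Isolating [Sn²⁺(aq)] in Q = 10^{4.966} yields log [Sn²⁺(aq)] = −1.240, i.e. 0.058 M.

0.058 M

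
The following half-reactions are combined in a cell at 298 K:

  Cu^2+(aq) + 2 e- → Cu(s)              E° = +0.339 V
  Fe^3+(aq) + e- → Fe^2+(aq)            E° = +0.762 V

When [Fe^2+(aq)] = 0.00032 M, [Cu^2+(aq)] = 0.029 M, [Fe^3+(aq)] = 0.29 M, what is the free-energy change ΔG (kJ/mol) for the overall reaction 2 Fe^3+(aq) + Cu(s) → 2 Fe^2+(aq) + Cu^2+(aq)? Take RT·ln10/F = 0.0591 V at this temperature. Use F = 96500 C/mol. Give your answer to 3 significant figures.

The standard cell potential is +0.762 − (+0.339) = +0.423 V, with n = 2 electrons in the balanced equation.
The reaction quotient is ([Fe^2+(aq)]^2·[Cu^2+(aq)]) / [Fe^3+(aq)]^2 = 3.53×10^−8; by Nernst, E = +0.423 − (0.0591/2)(−7.452) = +0.6432 V.
Finally ΔG = −nFE = −(2)(96500 C/mol)(+0.6432 V) = −124 kJ/mol.

−124 kJ/mol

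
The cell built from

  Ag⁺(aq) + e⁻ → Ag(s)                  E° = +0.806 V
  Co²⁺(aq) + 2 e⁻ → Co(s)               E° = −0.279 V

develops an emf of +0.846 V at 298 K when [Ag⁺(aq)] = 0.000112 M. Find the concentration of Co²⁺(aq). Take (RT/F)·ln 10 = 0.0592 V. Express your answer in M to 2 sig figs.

1.5 M

With Ag⁺/Ag at the cathode and Co²⁺/Co at the anode, E°cell = +0.806 − (−0.279) = +1.085 V (n = 2).
From the Nernst equation, log Q = n(E° − E)/0.0592 = 2·(+1.085 − (+0.846))/0.0592 = 8.074.
The balanced reaction is 2 Ag⁺(aq) + Co(s) → 2 Ag(s) + Co²⁺(aq), so Q = [Co²⁺(aq)] / [Ag⁺(aq)]^2.
Substituting the known concentrations and solving, log [Co²⁺(aq)] = 0.172 and [Co²⁺(aq)] = 1.5 M.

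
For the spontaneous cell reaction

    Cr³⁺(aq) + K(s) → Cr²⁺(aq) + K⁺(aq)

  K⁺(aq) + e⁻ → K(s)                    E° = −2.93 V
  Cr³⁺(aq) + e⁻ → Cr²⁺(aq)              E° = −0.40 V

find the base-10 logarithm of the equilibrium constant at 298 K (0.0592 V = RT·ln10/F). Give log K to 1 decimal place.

The Cr³⁺/Cr²⁺ couple is reduced (cathode); E°cell = −0.40 − (−2.93) = +2.53 V with n = 1.
At equilibrium E = 0, so log K = nE°cell / 0.0592 = (1)(+2.53) / 0.0592 = 42.7.

log K = 42.7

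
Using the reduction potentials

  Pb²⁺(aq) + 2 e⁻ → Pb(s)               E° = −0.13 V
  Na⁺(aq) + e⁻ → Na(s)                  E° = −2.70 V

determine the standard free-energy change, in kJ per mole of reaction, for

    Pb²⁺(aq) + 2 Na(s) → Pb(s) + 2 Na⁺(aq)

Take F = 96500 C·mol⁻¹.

In the reaction as written Pb²⁺(aq) is reduced, so the Pb²⁺/Pb couple is the cathode and Na⁺/Na is the anode.
E°cell = −0.13 − (−2.70) = +2.57 V; balancing electrons gives n = 2.
ΔG° = −nFE°cell = −(2)(96500)(+2.57) J/mol = −496 kJ/mol.

−496 kJ/mol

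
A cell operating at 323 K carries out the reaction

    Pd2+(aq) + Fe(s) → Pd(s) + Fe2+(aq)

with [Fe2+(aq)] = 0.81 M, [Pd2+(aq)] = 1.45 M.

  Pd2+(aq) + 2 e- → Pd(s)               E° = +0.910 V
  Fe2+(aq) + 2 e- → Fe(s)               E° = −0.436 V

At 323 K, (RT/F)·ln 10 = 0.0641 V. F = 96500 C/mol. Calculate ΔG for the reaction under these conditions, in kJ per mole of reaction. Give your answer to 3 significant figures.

−261 kJ/mol

With Pd²⁺/Pd reduced at the cathode, E°cell = +0.910 − (−0.436) = +1.346 V and n = 2.
The reaction quotient is [Fe2+(aq)] / [Pd2+(aq)] = 0.559; by Nernst, E = +1.346 − (0.0641/2)(−0.253) = +1.3541 V.
Then ΔG = −nFE = −2 × 96500 × +1.3541 J/mol = −261 kJ/mol.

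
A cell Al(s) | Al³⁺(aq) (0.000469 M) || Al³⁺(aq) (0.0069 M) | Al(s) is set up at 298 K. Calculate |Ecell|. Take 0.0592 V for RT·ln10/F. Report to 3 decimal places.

For a concentration cell E°cell = 0, since both electrodes use the same couple.
The compartment with the higher Al³⁺(aq) concentration (0.0069 M) acts as the cathode; ions are reduced there and produced at the dilute (0.000469 M) anode.
With n = 3, Ecell = −(0.0592/3)·log([dilute]/[conc]) = −(0.0592/3)·log(0.000469/0.0069) = +0.023 V.

0.023 V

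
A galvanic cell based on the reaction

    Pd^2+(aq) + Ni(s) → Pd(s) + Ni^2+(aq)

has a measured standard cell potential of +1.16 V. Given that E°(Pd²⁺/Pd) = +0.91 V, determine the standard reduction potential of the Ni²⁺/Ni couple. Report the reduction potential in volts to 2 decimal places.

−0.25 V

In the reaction as written the Pd²⁺/Pd couple is reduced (cathode) and Ni²⁺/Ni is oxidized (anode), so E°cell = E°(Pd²⁺/Pd) − E°(Ni²⁺/Ni).
E°(Ni²⁺/Ni) = E°(cathode) − E°cell = +0.91 − (+1.16) = −0.25 V.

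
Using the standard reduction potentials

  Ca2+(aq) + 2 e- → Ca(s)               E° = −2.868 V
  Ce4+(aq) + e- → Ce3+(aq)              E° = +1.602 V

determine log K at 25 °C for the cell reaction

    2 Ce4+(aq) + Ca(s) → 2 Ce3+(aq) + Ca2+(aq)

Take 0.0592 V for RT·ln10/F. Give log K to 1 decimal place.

log K = 151.0

The Ce⁴⁺/Ce³⁺ couple is reduced (cathode); E°cell = +1.602 − (−2.868) = +4.470 V with n = 2.
At equilibrium E = 0, so log K = nE°cell / 0.0592 = (2)(+4.470) / 0.0592 = 151.0.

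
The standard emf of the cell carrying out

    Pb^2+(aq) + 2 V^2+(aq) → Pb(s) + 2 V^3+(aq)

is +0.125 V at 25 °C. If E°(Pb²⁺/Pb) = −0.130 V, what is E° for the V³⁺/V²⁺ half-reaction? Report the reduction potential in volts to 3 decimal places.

−0.255 V

In the reaction as written the Pb²⁺/Pb couple is reduced (cathode) and V³⁺/V²⁺ is oxidized (anode), so E°cell = E°(Pb²⁺/Pb) − E°(V³⁺/V²⁺).
E°(V³⁺/V²⁺) = E°(cathode) − E°cell = −0.130 − (+0.125) = −0.255 V.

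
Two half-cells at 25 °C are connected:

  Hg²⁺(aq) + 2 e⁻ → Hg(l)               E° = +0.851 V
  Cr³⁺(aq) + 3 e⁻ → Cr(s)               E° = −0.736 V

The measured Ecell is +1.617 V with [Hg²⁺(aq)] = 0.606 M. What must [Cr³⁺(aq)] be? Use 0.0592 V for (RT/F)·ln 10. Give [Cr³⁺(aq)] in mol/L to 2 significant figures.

0.014 M

With Hg²⁺/Hg at the cathode and Cr³⁺/Cr at the anode, E°cell = +0.851 − (−0.736) = +1.587 V (n = 6).
Rearranging E = E° − (0.0592/n)·log Q gives log Q = 6(+1.587 − (+1.617))/0.0592 = −3.041.
For 3 Hg²⁺(aq) + 2 Cr(s) → 3 Hg(l) + 2 Cr³⁺(aq), the reaction quotient is Q = [Cr³⁺(aq)]^2 / [Hg²⁺(aq)]^3.
Substituting the known concentrations and solving, log [Cr³⁺(aq)] = −1.847 and [Cr³⁺(aq)] = 0.014 M.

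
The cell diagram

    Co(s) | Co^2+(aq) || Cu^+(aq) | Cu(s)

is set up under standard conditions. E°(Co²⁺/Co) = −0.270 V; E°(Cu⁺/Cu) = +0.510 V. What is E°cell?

By convention the left-hand electrode in cell notation is the anode (oxidation) and the right-hand electrode is the cathode (reduction).
E°cell = E°(right) − E°(left) = +0.510 − (−0.270) = +0.780 V.

+0.780 V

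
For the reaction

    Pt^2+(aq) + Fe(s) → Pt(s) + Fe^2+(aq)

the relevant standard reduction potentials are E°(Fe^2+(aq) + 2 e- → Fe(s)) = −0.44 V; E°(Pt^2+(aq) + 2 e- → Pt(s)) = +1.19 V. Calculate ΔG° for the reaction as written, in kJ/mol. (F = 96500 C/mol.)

In the reaction as written Pt^2+(aq) is reduced, so the Pt²⁺/Pt couple is the cathode and Fe²⁺/Fe is the anode.
E°cell = +1.19 − (−0.44) = +1.63 V; balancing electrons gives n = 2.
ΔG° = −nFE°cell = −(2)(96500)(+1.63) J/mol = −315 kJ/mol.

−315 kJ/mol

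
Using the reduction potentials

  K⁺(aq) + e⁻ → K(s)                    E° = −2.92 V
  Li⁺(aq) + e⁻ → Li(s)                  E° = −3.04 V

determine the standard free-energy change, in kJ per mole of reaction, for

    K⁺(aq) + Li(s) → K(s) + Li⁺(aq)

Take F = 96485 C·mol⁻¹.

−11.6 kJ/mol

In the reaction as written K⁺(aq) is reduced, so the K⁺/K couple is the cathode and Li⁺/Li is the anode.
E°cell = −2.92 − (−3.04) = +0.12 V; balancing electrons gives n = 1.
ΔG° = −nFE°cell = −(1)(96485)(+0.12) J/mol = −11.6 kJ/mol.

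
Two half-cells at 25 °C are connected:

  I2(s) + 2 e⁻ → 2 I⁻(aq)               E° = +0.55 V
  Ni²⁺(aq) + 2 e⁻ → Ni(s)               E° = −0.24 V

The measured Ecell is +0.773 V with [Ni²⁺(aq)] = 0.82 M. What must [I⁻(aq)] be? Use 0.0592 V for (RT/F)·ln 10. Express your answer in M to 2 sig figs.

I₂/I⁻ is the cathode (higher E°); E°cell = +0.55 − (−0.24) = +0.79 V with n = 2.
Since E = E° − (0.0592/n)·log Q, log Q = n(E° − E)/0.0592 = 0.574.
For I2(s) + Ni(s) → 2 I⁻(aq) + Ni²⁺(aq), the reaction quotient is Q = [I⁻(aq)]^2·[Ni²⁺(aq)].
Isolating [I⁻(aq)] in Q = 10^{0.574} yields log [I⁻(aq)] = 0.330, i.e. 2.1 M.

2.1 M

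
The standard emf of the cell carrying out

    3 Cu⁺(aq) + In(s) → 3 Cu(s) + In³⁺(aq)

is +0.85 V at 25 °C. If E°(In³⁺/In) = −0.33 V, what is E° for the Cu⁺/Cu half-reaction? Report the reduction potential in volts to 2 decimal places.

In the reaction as written the Cu⁺/Cu couple is reduced (cathode) and In³⁺/In is oxidized (anode), so E°cell = E°(Cu⁺/Cu) − E°(In³⁺/In).
E°(Cu⁺/Cu) = E°cell + E°(anode) = +0.85 + (−0.33) = +0.52 V.

+0.52 V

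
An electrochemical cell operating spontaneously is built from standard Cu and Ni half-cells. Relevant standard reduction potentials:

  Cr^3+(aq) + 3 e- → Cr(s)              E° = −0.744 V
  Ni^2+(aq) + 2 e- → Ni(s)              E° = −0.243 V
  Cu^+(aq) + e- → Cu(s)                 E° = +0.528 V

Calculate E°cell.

+0.771 V

The Cu⁺/Cu couple has the higher E°, so Cu ion is reduced (cathode) and Ni is oxidized (anode).
E°cell = E°(cathode) − E°(anode) = +0.528 − (−0.243) = +0.771 V.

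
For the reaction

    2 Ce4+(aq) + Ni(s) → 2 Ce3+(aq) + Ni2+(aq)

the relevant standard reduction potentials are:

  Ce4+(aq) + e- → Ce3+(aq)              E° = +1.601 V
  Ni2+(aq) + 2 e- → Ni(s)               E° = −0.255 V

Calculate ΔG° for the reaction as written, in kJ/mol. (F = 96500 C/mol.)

In the reaction as written Ce4+(aq) is reduced, so the Ce⁴⁺/Ce³⁺ couple is the cathode and Ni²⁺/Ni is the anode.
E°cell = +1.601 − (−0.255) = +1.856 V; balancing electrons gives n = 2.
ΔG° = −nFE°cell = −(2)(96500)(+1.856) J/mol = −358 kJ/mol.

−358 kJ/mol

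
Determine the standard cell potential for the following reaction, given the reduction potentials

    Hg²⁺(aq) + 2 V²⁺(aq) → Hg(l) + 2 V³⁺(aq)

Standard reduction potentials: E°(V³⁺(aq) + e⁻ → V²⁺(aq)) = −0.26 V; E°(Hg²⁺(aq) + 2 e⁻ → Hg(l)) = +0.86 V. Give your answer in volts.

+1.12 V

In the reaction as written, Hg²⁺(aq) is reduced (cathode) and V³⁺(aq) is produced by oxidation at the anode.
E°cell = E°(cathode) − E°(anode) = +0.86 − (−0.26) = +1.12 V.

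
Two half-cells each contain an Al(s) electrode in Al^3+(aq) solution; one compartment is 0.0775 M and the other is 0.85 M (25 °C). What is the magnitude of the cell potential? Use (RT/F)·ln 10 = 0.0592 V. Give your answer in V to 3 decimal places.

0.021 V

For a concentration cell E°cell = 0, since both electrodes use the same couple.
The compartment with the higher Al^3+(aq) concentration (0.85 M) acts as the cathode; ions are reduced there and produced at the dilute (0.0775 M) anode.
With n = 3, Ecell = −(0.0592/3)·log([dilute]/[conc]) = −(0.0592/3)·log(0.0775/0.85) = +0.021 V.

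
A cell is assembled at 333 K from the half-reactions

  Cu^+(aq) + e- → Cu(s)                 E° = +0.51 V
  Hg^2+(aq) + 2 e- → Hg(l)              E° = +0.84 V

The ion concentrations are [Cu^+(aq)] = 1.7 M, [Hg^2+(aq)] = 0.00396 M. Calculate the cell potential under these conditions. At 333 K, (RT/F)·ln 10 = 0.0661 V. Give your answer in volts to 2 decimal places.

+0.24 V

Since E°(Hg²⁺/Hg) > E°(Cu⁺/Cu), Hg²⁺/Hg serves as the cathode.
E°cell = E°cat − E°an = +0.84 − (+0.51) = +0.33 V; n = 2.
For the overall reaction Hg^2+(aq) + 2 Cu(s) → Hg(l) + 2 Cu^+(aq), Q = [Cu^+(aq)]^2 / [Hg^2+(aq)] = 730, giving log Q = 2.863.
Applying E = E° − (RT ln10/nF)·log Q gives +0.33 − (0.0661/2)(2.863) = +0.24 V.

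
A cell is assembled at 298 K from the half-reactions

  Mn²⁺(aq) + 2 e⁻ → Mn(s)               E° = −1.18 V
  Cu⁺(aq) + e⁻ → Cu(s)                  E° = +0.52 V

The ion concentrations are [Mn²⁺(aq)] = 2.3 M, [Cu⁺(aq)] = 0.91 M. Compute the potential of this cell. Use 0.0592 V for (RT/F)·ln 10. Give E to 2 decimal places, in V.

The Cu⁺/Cu couple has the more positive E°, so it is the cathode; Mn²⁺/Mn is the anode.
E°cell = E°cat − E°an = +0.52 − (−1.18) = +1.70 V; n = 2.
For the overall reaction 2 Cu⁺(aq) + Mn(s) → 2 Cu(s) + Mn²⁺(aq), Q = [Mn²⁺(aq)] / [Cu⁺(aq)]^2 = 2.78, giving log Q = 0.444.
By the Nernst equation, E = +1.70 − (0.0592/2)·(0.444) = +1.69 V.

+1.69 V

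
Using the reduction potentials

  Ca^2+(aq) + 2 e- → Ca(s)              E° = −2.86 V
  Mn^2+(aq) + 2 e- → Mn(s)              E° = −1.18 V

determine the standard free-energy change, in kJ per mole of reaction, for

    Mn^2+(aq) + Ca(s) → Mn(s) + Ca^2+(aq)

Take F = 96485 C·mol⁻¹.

In the reaction as written Mn^2+(aq) is reduced, so the Mn²⁺/Mn couple is the cathode and Ca²⁺/Ca is the anode.
E°cell = −1.18 − (−2.86) = +1.68 V; balancing electrons gives n = 2.
ΔG° = −nFE°cell = −(2)(96485)(+1.68) J/mol = −324 kJ/mol.

−324 kJ/mol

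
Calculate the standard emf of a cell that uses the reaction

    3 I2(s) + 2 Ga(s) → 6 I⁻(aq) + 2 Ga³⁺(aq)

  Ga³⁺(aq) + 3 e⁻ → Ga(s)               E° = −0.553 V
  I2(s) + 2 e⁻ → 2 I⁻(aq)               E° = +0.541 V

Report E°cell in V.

+1.094 V

In the reaction as written, I2(s) is reduced (cathode) and Ga³⁺(aq) is produced by oxidation at the anode.
E°cell = E°(cathode) − E°(anode) = +0.541 − (−0.553) = +1.094 V.
The positive value indicates the reaction is spontaneous as written.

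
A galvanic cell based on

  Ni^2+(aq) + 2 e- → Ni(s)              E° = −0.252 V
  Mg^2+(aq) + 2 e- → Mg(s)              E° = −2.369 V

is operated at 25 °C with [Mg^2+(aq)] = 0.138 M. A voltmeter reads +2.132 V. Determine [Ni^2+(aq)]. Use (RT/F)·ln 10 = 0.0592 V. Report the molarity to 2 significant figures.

With Ni²⁺/Ni at the cathode and Mg²⁺/Mg at the anode, E°cell = −0.252 − (−2.369) = +2.117 V (n = 2).
Rearranging E = E° − (0.0592/n)·log Q gives log Q = 2(+2.117 − (+2.132))/0.0592 = −0.507.
Balancing electrons gives Ni^2+(aq) + Mg(s) → Ni(s) + Mg^2+(aq); thus Q = [Mg^2+(aq)] / [Ni^2+(aq)].
Isolating [Ni^2+(aq)] in Q = 10^{−0.507} yields log [Ni^2+(aq)] = −0.353, i.e. 0.44 M.

0.44 M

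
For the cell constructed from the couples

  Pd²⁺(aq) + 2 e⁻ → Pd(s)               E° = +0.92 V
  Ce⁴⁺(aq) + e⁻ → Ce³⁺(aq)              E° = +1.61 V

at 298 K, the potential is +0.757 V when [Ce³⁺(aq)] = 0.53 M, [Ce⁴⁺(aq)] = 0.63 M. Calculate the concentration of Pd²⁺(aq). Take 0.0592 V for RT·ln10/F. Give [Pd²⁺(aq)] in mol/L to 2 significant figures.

Ce⁴⁺/Ce³⁺ is the cathode (higher E°); E°cell = +1.61 − (+0.92) = +0.69 V with n = 2.
Since E = E° − (0.0592/n)·log Q, log Q = n(E° − E)/0.0592 = −2.264.
For 2 Ce⁴⁺(aq) + Pd(s) → 2 Ce³⁺(aq) + Pd²⁺(aq), the reaction quotient is Q = ([Ce³⁺(aq)]^2·[Pd²⁺(aq)]) / [Ce⁴⁺(aq)]^2.
Substituting the known concentrations and solving, log [Pd²⁺(aq)] = −2.114 and [Pd²⁺(aq)] = 0.0077 M.

0.0077 M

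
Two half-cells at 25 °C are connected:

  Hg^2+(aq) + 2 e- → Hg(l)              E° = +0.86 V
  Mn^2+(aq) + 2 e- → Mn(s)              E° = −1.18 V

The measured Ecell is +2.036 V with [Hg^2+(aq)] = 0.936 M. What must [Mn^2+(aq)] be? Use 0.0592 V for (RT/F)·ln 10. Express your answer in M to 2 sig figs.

1.3 M

With Hg²⁺/Hg at the cathode and Mn²⁺/Mn at the anode, E°cell = +0.86 − (−1.18) = +2.04 V (n = 2).
Since E = E° − (0.0592/n)·log Q, log Q = n(E° − E)/0.0592 = 0.135.
The balanced reaction is Hg^2+(aq) + Mn(s) → Hg(l) + Mn^2+(aq), so Q = [Mn^2+(aq)] / [Hg^2+(aq)].
Isolating [Mn^2+(aq)] in Q = 10^{0.135} yields log [Mn^2+(aq)] = 0.106, i.e. 1.3 M.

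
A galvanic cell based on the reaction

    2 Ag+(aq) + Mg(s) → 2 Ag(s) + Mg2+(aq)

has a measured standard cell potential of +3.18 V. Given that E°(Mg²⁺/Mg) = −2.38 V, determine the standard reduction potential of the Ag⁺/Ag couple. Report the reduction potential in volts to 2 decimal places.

+0.80 V

In the reaction as written the Ag⁺/Ag couple is reduced (cathode) and Mg²⁺/Mg is oxidized (anode), so E°cell = E°(Ag⁺/Ag) − E°(Mg²⁺/Mg).
E°(Ag⁺/Ag) = E°cell + E°(anode) = +3.18 + (−2.38) = +0.80 V.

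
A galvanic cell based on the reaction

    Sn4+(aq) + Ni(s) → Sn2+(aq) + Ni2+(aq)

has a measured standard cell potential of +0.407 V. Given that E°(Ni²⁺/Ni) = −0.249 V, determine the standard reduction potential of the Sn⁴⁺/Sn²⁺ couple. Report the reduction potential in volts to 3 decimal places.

In the reaction as written the Sn⁴⁺/Sn²⁺ couple is reduced (cathode) and Ni²⁺/Ni is oxidized (anode), so E°cell = E°(Sn⁴⁺/Sn²⁺) − E°(Ni²⁺/Ni).
E°(Sn⁴⁺/Sn²⁺) = E°cell + E°(anode) = +0.407 + (−0.249) = +0.158 V.

+0.158 V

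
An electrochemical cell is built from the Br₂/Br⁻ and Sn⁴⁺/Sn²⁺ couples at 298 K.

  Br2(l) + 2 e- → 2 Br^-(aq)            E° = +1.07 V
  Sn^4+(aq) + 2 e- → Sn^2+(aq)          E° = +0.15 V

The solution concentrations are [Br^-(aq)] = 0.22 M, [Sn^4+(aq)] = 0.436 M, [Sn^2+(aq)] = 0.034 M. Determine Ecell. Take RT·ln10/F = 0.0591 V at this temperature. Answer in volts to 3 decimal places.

Since E°(Br₂/Br⁻) > E°(Sn⁴⁺/Sn²⁺), Br₂/Br⁻ serves as the cathode.
The standard potential is +1.07 − (+0.15) = +0.92 V and the balanced reaction transfers n = 2 electrons.
For the overall reaction Br2(l) + Sn^2+(aq) → 2 Br^-(aq) + Sn^4+(aq), Q = ([Br^-(aq)]^2·[Sn^4+(aq)]) / [Sn^2+(aq)] = 0.621, giving log Q = −0.207.
Applying E = E° − (RT ln10/nF)·log Q gives +0.92 − (0.0591/2)(−0.207) = +0.926 V.

+0.926 V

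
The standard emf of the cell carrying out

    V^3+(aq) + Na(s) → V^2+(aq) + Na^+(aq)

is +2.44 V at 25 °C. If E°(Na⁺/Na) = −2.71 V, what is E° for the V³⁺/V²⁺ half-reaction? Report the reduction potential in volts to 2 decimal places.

−0.27 V

In the reaction as written the V³⁺/V²⁺ couple is reduced (cathode) and Na⁺/Na is oxidized (anode), so E°cell = E°(V³⁺/V²⁺) − E°(Na⁺/Na).
E°(V³⁺/V²⁺) = E°cell + E°(anode) = +2.44 + (−2.71) = −0.27 V.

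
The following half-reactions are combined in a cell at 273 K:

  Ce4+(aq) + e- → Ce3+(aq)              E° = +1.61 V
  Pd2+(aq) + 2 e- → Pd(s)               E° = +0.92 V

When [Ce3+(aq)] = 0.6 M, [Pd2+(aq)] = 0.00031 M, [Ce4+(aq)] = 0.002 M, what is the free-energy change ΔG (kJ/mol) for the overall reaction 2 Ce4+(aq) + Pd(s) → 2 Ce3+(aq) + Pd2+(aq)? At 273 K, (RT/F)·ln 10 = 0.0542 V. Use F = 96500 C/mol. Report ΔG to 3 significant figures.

With Ce⁴⁺/Ce³⁺ reduced at the cathode, E°cell = +1.61 − (+0.92) = +0.69 V and n = 2.
Q = ([Ce3+(aq)]^2·[Pd2+(aq)]) / [Ce4+(aq)]^2 = 27.9, so log Q = 1.446 and E = +0.69 − (0.0542/2)(1.446) = +0.6508 V.
Then ΔG = −nFE = −2 × 96500 × +0.6508 J/mol = −126 kJ/mol.

−126 kJ/mol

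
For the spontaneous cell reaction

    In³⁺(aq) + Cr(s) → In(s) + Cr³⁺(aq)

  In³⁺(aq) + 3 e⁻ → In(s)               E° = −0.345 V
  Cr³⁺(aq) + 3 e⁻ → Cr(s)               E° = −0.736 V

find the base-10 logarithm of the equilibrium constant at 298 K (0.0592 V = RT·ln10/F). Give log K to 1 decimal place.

log K = 19.8

The In³⁺/In couple is reduced (cathode); E°cell = −0.345 − (−0.736) = +0.391 V with n = 3.
At equilibrium E = 0, so log K = nE°cell / 0.0592 = (3)(+0.391) / 0.0592 = 19.8.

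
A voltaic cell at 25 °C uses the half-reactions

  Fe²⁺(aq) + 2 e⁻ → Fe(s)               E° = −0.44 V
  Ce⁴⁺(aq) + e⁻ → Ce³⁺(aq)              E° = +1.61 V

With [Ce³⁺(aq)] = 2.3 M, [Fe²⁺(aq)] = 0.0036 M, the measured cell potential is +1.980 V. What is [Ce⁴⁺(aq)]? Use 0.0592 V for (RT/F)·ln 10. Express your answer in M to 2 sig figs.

With Ce⁴⁺/Ce³⁺ at the cathode and Fe²⁺/Fe at the anode, E°cell = +1.61 − (−0.44) = +2.05 V (n = 2).
Since E = E° − (0.0592/n)·log Q, log Q = n(E° − E)/0.0592 = 2.365.
The balanced reaction is 2 Ce⁴⁺(aq) + Fe(s) → 2 Ce³⁺(aq) + Fe²⁺(aq), so Q = ([Ce³⁺(aq)]^2·[Fe²⁺(aq)]) / [Ce⁴⁺(aq)]^2.
Isolating [Ce⁴⁺(aq)] in Q = 10^{2.365} yields log [Ce⁴⁺(aq)] = −2.043, i.e. 0.0091 M.

0.0091 M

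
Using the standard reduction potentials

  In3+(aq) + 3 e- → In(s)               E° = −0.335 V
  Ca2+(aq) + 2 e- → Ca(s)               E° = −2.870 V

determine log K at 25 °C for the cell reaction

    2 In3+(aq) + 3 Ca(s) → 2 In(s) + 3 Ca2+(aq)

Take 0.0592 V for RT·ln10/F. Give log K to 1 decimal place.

log K = 256.9

The In³⁺/In couple is reduced (cathode); E°cell = −0.335 − (−2.870) = +2.535 V with n = 6.
At equilibrium E = 0, so log K = nE°cell / 0.0592 = (6)(+2.535) / 0.0592 = 256.9.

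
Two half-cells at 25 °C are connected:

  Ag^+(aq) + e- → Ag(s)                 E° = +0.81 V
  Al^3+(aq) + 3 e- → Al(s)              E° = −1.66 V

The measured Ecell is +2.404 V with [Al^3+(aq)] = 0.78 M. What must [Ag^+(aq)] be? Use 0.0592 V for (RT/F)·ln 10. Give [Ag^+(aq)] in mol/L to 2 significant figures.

Ag⁺/Ag is the cathode (higher E°); E°cell = +0.81 − (−1.66) = +2.47 V with n = 3.
From the Nernst equation, log Q = n(E° − E)/0.0592 = 3·(+2.47 − (+2.404))/0.0592 = 3.345.
Balancing electrons gives 3 Ag^+(aq) + Al(s) → 3 Ag(s) + Al^3+(aq); thus Q = [Al^3+(aq)] / [Ag^+(aq)]^3.
Substituting the known concentrations and solving, log [Ag^+(aq)] = −1.151 and [Ag^+(aq)] = 0.071 M.

0.071 M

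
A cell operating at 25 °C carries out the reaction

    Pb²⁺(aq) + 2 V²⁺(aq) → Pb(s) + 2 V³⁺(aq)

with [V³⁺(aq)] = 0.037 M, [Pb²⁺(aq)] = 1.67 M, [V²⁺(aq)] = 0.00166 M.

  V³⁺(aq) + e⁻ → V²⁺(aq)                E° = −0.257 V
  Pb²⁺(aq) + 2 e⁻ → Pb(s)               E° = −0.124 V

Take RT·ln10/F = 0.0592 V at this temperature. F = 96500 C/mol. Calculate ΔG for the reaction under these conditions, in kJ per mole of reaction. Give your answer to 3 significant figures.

−11.5 kJ/mol

The standard cell potential is −0.124 − (−0.257) = +0.133 V, with n = 2 electrons in the balanced equation.
Here Q = [V³⁺(aq)]^2 / ([Pb²⁺(aq)]·[V²⁺(aq)]^2) = 297 (log Q = 2.473), giving E = +0.133 − (0.0592/2)·(2.473) = +0.0598 V.
Finally ΔG = −nFE = −(2)(96500 C/mol)(+0.0598 V) = −11.5 kJ/mol.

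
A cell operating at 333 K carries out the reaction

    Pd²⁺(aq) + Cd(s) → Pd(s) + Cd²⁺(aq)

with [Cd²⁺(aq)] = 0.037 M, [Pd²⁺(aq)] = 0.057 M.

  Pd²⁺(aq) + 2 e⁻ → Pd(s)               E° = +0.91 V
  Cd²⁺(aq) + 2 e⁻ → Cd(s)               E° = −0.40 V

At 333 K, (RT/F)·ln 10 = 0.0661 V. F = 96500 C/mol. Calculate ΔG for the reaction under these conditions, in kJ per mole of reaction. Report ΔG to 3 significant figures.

−254 kJ/mol

E°cell = +0.91 − (−0.40) = +1.31 V; the balanced reaction transfers n = 2 electrons.
The reaction quotient is [Cd²⁺(aq)] / [Pd²⁺(aq)] = 0.649; by Nernst, E = +1.31 − (0.0661/2)(−0.188) = +1.3162 V.
Then ΔG = −nFE = −2 × 96500 × +1.3162 J/mol = −254 kJ/mol.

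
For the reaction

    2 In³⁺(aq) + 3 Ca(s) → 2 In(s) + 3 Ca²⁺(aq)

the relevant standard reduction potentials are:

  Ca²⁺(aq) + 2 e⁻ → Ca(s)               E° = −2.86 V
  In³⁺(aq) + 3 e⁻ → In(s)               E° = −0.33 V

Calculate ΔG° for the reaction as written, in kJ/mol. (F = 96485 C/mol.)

−1465 kJ/mol

In the reaction as written In³⁺(aq) is reduced, so the In³⁺/In couple is the cathode and Ca²⁺/Ca is the anode.
E°cell = −0.33 − (−2.86) = +2.53 V; balancing electrons gives n = 6.
ΔG° = −nFE°cell = −(6)(96485)(+2.53) J/mol = −1465 kJ/mol.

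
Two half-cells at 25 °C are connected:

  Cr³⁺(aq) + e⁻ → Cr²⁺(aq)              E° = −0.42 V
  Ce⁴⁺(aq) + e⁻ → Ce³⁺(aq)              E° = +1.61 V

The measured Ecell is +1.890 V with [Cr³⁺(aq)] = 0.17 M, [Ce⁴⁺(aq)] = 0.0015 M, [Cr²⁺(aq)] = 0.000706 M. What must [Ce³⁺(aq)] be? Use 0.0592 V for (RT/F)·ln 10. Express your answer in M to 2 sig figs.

Ce⁴⁺/Ce³⁺ is the cathode (higher E°); E°cell = +1.61 − (−0.42) = +2.03 V with n = 1.
Since E = E° − (0.0592/n)·log Q, log Q = n(E° − E)/0.0592 = 2.365.
Balancing electrons gives Ce⁴⁺(aq) + Cr²⁺(aq) → Ce³⁺(aq) + Cr³⁺(aq); thus Q = ([Ce³⁺(aq)]·[Cr³⁺(aq)]) / ([Ce⁴⁺(aq)]·[Cr²⁺(aq)]).
Substituting the known concentrations and solving, log [Ce³⁺(aq)] = −2.841 and [Ce³⁺(aq)] = 0.0014 M.

0.0014 M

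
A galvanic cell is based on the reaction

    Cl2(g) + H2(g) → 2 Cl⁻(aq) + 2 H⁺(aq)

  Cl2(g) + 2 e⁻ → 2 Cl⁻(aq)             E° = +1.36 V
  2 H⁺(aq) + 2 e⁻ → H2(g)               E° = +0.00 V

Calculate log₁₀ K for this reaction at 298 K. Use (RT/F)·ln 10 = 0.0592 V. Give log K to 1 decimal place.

log K = 45.9

The Cl₂/Cl⁻ couple is reduced (cathode); E°cell = +1.36 − (+0.00) = +1.36 V with n = 2.
At equilibrium E = 0, so log K = nE°cell / 0.0592 = (2)(+1.36) / 0.0592 = 45.9.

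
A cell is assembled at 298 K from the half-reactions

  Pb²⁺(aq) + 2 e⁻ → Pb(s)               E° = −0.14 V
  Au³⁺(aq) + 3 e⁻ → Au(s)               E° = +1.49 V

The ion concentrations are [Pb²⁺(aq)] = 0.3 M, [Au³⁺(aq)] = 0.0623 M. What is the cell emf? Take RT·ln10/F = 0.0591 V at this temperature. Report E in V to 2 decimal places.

+1.62 V

The Au³⁺/Au couple has the more positive E°, so it is the cathode; Pb²⁺/Pb is the anode.
The standard potential is +1.49 − (−0.14) = +1.63 V and the balanced reaction transfers n = 6 electrons.
For the overall reaction 2 Au³⁺(aq) + 3 Pb(s) → 2 Au(s) + 3 Pb²⁺(aq), Q = [Pb²⁺(aq)]^3 / [Au³⁺(aq)]^2 = 6.96, giving log Q = 0.842.
E = E° − (0.0591/n)·log Q = +1.63 − (0.0591/6)(0.842) = +1.62 V.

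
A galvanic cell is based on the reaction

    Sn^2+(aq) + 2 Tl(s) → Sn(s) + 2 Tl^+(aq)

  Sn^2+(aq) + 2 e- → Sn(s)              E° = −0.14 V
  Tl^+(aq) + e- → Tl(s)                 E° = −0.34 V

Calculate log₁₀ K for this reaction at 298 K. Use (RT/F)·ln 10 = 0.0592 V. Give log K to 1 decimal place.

log K = 6.8

The Sn²⁺/Sn couple is reduced (cathode); E°cell = −0.14 − (−0.34) = +0.20 V with n = 2.
At equilibrium E = 0, so log K = nE°cell / 0.0592 = (2)(+0.20) / 0.0592 = 6.8.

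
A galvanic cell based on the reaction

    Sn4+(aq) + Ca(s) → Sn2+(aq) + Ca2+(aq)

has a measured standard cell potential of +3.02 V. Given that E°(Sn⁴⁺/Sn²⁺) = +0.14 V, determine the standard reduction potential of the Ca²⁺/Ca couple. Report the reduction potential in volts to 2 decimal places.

−2.88 V

In the reaction as written the Sn⁴⁺/Sn²⁺ couple is reduced (cathode) and Ca²⁺/Ca is oxidized (anode), so E°cell = E°(Sn⁴⁺/Sn²⁺) − E°(Ca²⁺/Ca).
E°(Ca²⁺/Ca) = E°(cathode) − E°cell = +0.14 − (+3.02) = −2.88 V.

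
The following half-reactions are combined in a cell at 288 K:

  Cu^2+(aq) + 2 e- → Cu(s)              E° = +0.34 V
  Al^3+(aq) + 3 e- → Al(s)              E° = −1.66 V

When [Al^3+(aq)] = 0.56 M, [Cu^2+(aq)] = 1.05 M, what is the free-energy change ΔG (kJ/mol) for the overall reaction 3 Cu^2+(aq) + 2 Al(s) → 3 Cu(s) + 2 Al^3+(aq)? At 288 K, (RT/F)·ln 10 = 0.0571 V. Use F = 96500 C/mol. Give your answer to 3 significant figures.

−1160 kJ/mol

With Cu²⁺/Cu reduced at the cathode, E°cell = +0.34 − (−1.66) = +2.00 V and n = 6.
Here Q = [Al^3+(aq)]^2 / [Cu^2+(aq)]^3 = 0.271 (log Q = −0.567), giving E = +2.00 − (0.0571/6)·(−0.567) = +2.0054 V.
Finally ΔG = −nFE = −(6)(96500 C/mol)(+2.0054 V) = −1160 kJ/mol.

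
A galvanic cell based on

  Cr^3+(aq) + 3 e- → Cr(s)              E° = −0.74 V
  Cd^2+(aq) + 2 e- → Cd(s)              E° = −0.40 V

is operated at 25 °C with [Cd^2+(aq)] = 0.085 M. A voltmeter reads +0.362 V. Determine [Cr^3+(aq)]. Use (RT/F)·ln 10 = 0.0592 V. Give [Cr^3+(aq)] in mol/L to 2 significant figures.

Cd²⁺/Cd is the cathode (higher E°); E°cell = −0.40 − (−0.74) = +0.34 V with n = 6.
From the Nernst equation, log Q = n(E° − E)/0.0592 = 6·(+0.34 − (+0.362))/0.0592 = −2.230.
The balanced reaction is 3 Cd^2+(aq) + 2 Cr(s) → 3 Cd(s) + 2 Cr^3+(aq), so Q = [Cr^3+(aq)]^2 / [Cd^2+(aq)]^3.
Isolating [Cr^3+(aq)] in Q = 10^{−2.230} yields log [Cr^3+(aq)] = −2.721, i.e. 0.0019 M.

0.0019 M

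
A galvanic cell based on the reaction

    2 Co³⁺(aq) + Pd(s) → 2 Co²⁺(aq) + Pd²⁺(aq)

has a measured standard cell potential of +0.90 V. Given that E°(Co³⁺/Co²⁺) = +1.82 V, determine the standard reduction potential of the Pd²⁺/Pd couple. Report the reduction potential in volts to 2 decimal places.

+0.92 V

In the reaction as written the Co³⁺/Co²⁺ couple is reduced (cathode) and Pd²⁺/Pd is oxidized (anode), so E°cell = E°(Co³⁺/Co²⁺) − E°(Pd²⁺/Pd).
E°(Pd²⁺/Pd) = E°(cathode) − E°cell = +1.82 − (+0.90) = +0.92 V.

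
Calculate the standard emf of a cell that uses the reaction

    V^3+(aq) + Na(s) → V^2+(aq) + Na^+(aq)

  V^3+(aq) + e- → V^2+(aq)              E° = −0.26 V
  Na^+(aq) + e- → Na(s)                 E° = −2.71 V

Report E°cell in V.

V^3+(aq) gains electrons, so the V³⁺/V²⁺ couple is the cathode; the Na⁺/Na couple is the anode.
E°cell = E°(cathode) − E°(anode) = −0.26 − (−2.71) = +2.45 V.
The positive value indicates the reaction is spontaneous as written.

+2.45 V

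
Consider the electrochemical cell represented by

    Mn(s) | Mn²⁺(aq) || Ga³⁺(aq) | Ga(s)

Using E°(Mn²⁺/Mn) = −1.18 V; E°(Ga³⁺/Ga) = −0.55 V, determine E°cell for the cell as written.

+0.63 V

By convention the left-hand electrode in cell notation is the anode (oxidation) and the right-hand electrode is the cathode (reduction).
E°cell = E°(right) − E°(left) = −0.55 − (−1.18) = +0.63 V.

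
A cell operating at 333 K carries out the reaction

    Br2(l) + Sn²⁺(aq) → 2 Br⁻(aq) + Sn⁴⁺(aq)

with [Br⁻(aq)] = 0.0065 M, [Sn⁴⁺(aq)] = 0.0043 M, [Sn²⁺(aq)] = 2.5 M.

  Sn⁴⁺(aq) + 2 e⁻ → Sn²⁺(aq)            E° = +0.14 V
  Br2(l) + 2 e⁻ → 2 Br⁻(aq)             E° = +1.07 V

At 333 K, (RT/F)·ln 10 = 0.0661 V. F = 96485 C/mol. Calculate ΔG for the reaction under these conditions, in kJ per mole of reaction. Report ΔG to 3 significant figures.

The standard cell potential is +1.07 − (+0.14) = +0.93 V, with n = 2 electrons in the balanced equation.
The reaction quotient is ([Br⁻(aq)]^2·[Sn⁴⁺(aq)]) / [Sn²⁺(aq)] = 7.27×10^−8; by Nernst, E = +0.93 − (0.0661/2)(−7.139) = +1.1659 V.
ΔG = −nFE = −(2)(96485)(+1.1659) J/mol = −225 kJ/mol.

−225 kJ/mol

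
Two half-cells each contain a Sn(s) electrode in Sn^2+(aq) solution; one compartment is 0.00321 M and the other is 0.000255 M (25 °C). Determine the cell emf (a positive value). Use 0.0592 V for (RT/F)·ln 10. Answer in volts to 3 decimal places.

For a concentration cell E°cell = 0, since both electrodes use the same couple.
The compartment with the higher Sn^2+(aq) concentration (0.00321 M) acts as the cathode; ions are reduced there and produced at the dilute (0.000255 M) anode.
With n = 2, Ecell = −(0.0592/2)·log([dilute]/[conc]) = −(0.0592/2)·log(0.000255/0.00321) = +0.033 V.

0.033 V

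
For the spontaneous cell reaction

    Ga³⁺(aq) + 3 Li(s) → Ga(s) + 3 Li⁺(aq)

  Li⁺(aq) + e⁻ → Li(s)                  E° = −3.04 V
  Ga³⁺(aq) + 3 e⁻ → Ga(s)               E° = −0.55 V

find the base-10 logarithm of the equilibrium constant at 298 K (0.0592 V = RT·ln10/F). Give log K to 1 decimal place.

The Ga³⁺/Ga couple is reduced (cathode); E°cell = −0.55 − (−3.04) = +2.49 V with n = 3.
At equilibrium E = 0, so log K = nE°cell / 0.0592 = (3)(+2.49) / 0.0592 = 126.2.

log K = 126.2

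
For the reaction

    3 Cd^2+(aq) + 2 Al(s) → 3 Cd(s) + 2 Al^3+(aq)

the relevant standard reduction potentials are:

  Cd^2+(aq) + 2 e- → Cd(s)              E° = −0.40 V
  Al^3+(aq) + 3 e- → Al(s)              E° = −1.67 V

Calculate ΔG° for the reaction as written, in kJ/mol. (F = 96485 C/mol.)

−735 kJ/mol

In the reaction as written Cd^2+(aq) is reduced, so the Cd²⁺/Cd couple is the cathode and Al³⁺/Al is the anode.
E°cell = −0.40 − (−1.67) = +1.27 V; balancing electrons gives n = 6.
ΔG° = −nFE°cell = −(6)(96485)(+1.27) J/mol = −735 kJ/mol.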